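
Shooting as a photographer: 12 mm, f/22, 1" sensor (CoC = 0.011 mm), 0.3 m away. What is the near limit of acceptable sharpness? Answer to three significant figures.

202 mm

Hyperfocal distance H = f²/(N·c) + f = 12²/(22 × 0.011) + 12 = 144/0.242 + 12 ≈ 607.0 mm ≈ 0.607 m.
Near limit Dn = s·(H − f)/(H + s − 2f) = 300 × (607.0 − 12) / (607.0 + 300 − 2 × 12) = 300 × 595.0 / 883.0 ≈ 202.16 mm.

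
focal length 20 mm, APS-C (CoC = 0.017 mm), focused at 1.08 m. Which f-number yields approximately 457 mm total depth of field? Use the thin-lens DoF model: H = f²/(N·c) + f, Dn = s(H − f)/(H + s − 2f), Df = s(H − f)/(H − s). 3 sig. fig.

f/4.50

Write h = H − f = f²/(N·c). The thin-lens limits are Dn = s·h/(h + (s−f)) and Df = s·h/(h − (s−f)), so DoF = Df − Dn = 2·s·(s−f)·h / (h² − (s−f)²).
That is a quadratic in h: DoF·h² − 2·s·(s−f)·h − DoF·(s−f)² = 0 ⇒ h = (s−f)·(s + √(s² + DoF²)) / DoF = 1060 × (1080 + √(1080² + 457²)) / 457 = 1060 × (1080 + 1172.71) / 457 ≈ 5225.1 mm.
Then N = f²/(c·h) = 20² / (0.017 × 5225.1) = 400 / 88.827 ≈ 4.50.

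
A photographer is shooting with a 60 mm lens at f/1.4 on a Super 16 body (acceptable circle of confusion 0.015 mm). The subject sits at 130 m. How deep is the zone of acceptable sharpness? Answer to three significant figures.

Hyperfocal distance H = f²/(N·c) + f = 60²/(1.4 × 0.015) + 60 = 3600/0.021 + 60 ≈ 171488.6 mm ≈ 171.5 m.
Near limit Dn = s·(H − f)/(H + s − 2f) = 130000 × (171488.6 − 60) / (171488.6 + 130000 − 2 × 60) = 130000 × 171428.6 / 301368.6 ≈ 73948 mm.
Far limit Df = s·(H − f)/(H − s) = 130000 × (171488.6 − 60) / (171488.6 − 130000) = 130000 × 171428.6 / 41488.6 ≈ 537153 mm.
Depth of field = Df − Dn = 537153 − 73948 ≈ 463205 mm ≈ 463 m.

463 m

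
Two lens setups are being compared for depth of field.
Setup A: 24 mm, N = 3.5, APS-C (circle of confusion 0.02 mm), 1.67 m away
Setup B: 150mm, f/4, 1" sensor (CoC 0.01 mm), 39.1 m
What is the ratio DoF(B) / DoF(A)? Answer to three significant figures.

Setup A: H = 24²/(3.5×0.02) + 24 ≈ 8252.6 mm; DoF = Df − Dn = 2087.59 − 1391.63 ≈ 695.96 mm.
Setup B: H = 150²/(4×0.01) + 150 ≈ 562650.0 mm; DoF = Df − Dn = 42008.9 − 36567.9 ≈ 5441.0 mm.
Ratio = 5441.0 / 695.96 ≈ 7.82.

7.82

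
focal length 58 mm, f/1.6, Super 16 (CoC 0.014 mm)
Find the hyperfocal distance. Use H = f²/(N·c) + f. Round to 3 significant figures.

150 m

Hyperfocal distance H = f²/(N·c) + f = 58²/(1.6 × 0.014) + 58 = 3364/0.0224 + 58 ≈ 150236.6 mm ≈ 150 m.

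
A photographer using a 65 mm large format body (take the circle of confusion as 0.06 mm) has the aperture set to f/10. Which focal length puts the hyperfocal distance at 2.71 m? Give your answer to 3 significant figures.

40.0 mm

From H = f²/(N·c) + f, with f ≪ H: f ≈ √(H·N·c) = √(2710 × 10 × 0.06) = √1626.0 ≈ 40.32 mm.
Exact: f² + N·c·f − N·c·H = 0 ⇒ f = (−N·c + √((N·c)² + 4·N·c·H))/2 = (−0.6 + √6504.4)/2 ≈ 40.025 mm ≈ 40.0 mm.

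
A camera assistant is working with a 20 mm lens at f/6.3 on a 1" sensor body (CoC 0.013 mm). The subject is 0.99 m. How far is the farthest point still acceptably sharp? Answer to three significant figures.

Hyperfocal distance H = f²/(N·c) + f = 20²/(6.3 × 0.013) + 20 = 400/0.0819 + 20 ≈ 4904.0 mm ≈ 4.904 m.
Far limit Df = s·(H − f)/(H − s) = 990 × (4904.0 − 20) / (4904.0 − 990) = 990 × 4884.0 / 3914.0 ≈ 1235.3 mm ≈ 1.24 m.

1.24 m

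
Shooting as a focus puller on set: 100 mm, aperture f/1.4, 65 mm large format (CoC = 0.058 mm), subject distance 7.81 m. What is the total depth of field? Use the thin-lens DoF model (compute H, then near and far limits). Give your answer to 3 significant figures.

Hyperfocal distance H = f²/(N·c) + f = 100²/(1.4 × 0.058) + 100 = 10000/0.0812 + 100 ≈ 123252.7 mm ≈ 123.3 m.
Near limit Dn = s·(H − f)/(H + s − 2f) = 7810 × (123252.7 − 100) / (123252.7 + 7810 − 2 × 100) = 7810 × 123152.7 / 130862.7 ≈ 7349.86 mm.
Far limit Df = s·(H − f)/(H − s) = 7810 × (123252.7 − 100) / (123252.7 − 7810) = 7810 × 123152.7 / 115442.7 ≈ 8331.60 mm.
Depth of field = Df − Dn = 8331.60 − 7349.86 ≈ 981.74 mm ≈ 0.982 m.

0.982 m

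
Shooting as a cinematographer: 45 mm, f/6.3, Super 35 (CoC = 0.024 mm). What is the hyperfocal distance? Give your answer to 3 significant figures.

13.4 m

Hyperfocal distance H = f²/(N·c) + f = 45²/(6.3 × 0.024) + 45 = 2025/0.1512 + 45 ≈ 13437.9 mm ≈ 13.4 m.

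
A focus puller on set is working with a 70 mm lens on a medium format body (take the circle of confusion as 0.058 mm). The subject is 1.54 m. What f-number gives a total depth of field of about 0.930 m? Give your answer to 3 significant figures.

f/16

Write h = H − f = f²/(N·c). The thin-lens limits are Dn = s·h/(h + (s−f)) and Df = s·h/(h − (s−f)), so DoF = Df − Dn = 2·s·(s−f)·h / (h² − (s−f)²).
That is a quadratic in h: DoF·h² − 2·s·(s−f)·h − DoF·(s−f)² = 0 ⇒ h = (s−f)·(s + √(s² + DoF²)) / DoF = 1470 × (1540 + √(1540² + 930²)) / 930 = 1470 × (1540 + 1799.03) / 930 ≈ 5277.8 mm.
Then N = f²/(c·h) = 70² / (0.058 × 5277.8) = 4900 / 306.11 ≈ 16.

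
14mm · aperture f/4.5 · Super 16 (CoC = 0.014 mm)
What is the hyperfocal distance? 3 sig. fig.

3.13 m

Hyperfocal distance H = f²/(N·c) + f = 14²/(4.5 × 0.014) + 14 = 196/0.063 + 14 ≈ 3125.1 mm ≈ 3.13 m.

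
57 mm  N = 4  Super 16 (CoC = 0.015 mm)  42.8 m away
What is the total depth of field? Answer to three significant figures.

Hyperfocal distance H = f²/(N·c) + f = 57²/(4 × 0.015) + 57 = 3249/0.06 + 57 ≈ 54207.0 mm ≈ 54.21 m.
Near limit Dn = s·(H − f)/(H + s − 2f) = 42800 × (54207.0 − 57) / (54207.0 + 42800 − 2 × 57) = 42800 × 54150.0 / 96893.0 ≈ 23919 mm.
Far limit Df = s·(H − f)/(H − s) = 42800 × (54207.0 − 57) / (54207.0 − 42800) = 42800 × 54150.0 / 11407.0 ≈ 203175 mm.
Depth of field = Df − Dn = 203175 − 23919 ≈ 179256 mm ≈ 179 m.

179 m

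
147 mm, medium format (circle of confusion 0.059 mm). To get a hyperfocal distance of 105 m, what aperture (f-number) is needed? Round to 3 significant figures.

Rearrange H = f²/(N·c) + f for N: N = f² / ((H − f)·c).
N = 147² / ((105000 − 147) × 0.059) = 21609 / 6186 ≈ 3.49.

f/3.49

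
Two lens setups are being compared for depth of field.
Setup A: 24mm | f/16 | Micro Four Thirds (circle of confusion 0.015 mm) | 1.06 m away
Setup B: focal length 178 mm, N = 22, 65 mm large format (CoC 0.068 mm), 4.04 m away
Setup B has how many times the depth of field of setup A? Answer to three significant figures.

Setup A: H = 24²/(16×0.015) + 24 ≈ 2424.0 mm; DoF = Df − Dn = 1865.1 − 740.4 ≈ 1124.7 mm.
Setup B: H = 178²/(22×0.068) + 178 ≈ 21357.1 mm; DoF = Df − Dn = 4941.0 − 3416.9 ≈ 1524.1 mm.
Ratio = 1524.1 / 1124.7 ≈ 1.36.

1.36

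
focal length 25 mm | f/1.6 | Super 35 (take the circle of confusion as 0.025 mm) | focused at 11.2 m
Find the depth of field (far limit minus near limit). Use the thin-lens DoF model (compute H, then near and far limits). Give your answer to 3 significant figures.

Hyperfocal distance H = f²/(N·c) + f = 25²/(1.6 × 0.025) + 25 = 625/0.04 + 25 ≈ 15650.0 mm ≈ 15.65 m.
Near limit Dn = s·(H − f)/(H + s − 2f) = 11200 × (15650.0 − 25) / (15650.0 + 11200 − 2 × 25) = 11200 × 15625.0 / 26800.0 ≈ 6530 mm.
Far limit Df = s·(H − f)/(H − s) = 11200 × (15650.0 − 25) / (15650.0 − 11200) = 11200 × 15625.0 / 4450.0 ≈ 39326 mm.
Depth of field = Df − Dn = 39326 − 6530 ≈ 32796 mm ≈ 32.8 m.

32.8 m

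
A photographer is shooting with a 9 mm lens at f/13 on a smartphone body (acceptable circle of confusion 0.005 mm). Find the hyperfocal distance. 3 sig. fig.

1.26 m

Hyperfocal distance H = f²/(N·c) + f = 9²/(13 × 0.005) + 9 = 81/0.065 + 9 ≈ 1255.2 mm ≈ 1.26 m.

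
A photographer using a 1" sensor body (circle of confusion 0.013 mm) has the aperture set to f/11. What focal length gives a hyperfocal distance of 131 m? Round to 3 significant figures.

137 mm

From H = f²/(N·c) + f, with f ≪ H: f ≈ √(H·N·c) = √(131000 × 11 × 0.013) = √18733 ≈ 136.9 mm.
The +f correction barely moves this — solving exactly, f² + N·c·f − N·c·H = 0 ⇒ f = (−N·c + √((N·c)² + 4·N·c·H))/2 = (−0.143 + √74932)/2 ≈ 136.80 mm, so f ≈ 137 mm.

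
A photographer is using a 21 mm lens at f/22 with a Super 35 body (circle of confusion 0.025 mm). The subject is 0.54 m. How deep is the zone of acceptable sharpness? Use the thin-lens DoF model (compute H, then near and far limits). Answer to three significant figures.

1.20 m

Hyperfocal distance H = f²/(N·c) + f = 21²/(22 × 0.025) + 21 = 441/0.55 + 21 ≈ 822.8 mm ≈ 0.823 m.
Near limit Dn = s·(H − f)/(H + s − 2f) = 540 × (822.8 − 21) / (822.8 + 540 − 2 × 21) = 540 × 801.8 / 1320.8 ≈ 327.8 mm.
Far limit Df = s·(H − f)/(H − s) = 540 × (822.8 − 21) / (822.8 − 540) = 540 × 801.8 / 282.8 ≈ 1531.0 mm.
Depth of field = Df − Dn = 1531.0 − 327.8 ≈ 1203.2 mm ≈ 1.20 m.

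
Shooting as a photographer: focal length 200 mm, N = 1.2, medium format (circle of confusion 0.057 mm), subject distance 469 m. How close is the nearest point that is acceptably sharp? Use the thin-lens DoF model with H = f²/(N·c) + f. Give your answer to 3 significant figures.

260 m

Hyperfocal distance H = f²/(N·c) + f = 200²/(1.2 × 0.057) + 200 = 40000/0.0684 + 200 ≈ 584995.3 mm ≈ 585.0 m.
Near limit Dn = s·(H − f)/(H + s − 2f) = 469000 × (584995.3 − 200) / (584995.3 + 469000 − 2 × 200) = 469000 × 584795.3 / 1053595.3 ≈ 260317 mm ≈ 260 m.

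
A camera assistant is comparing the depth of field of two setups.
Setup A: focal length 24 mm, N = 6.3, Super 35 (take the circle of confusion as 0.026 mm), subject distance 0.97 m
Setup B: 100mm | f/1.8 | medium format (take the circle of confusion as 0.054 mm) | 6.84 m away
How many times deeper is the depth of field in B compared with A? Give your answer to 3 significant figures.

Setup A: H = 24²/(6.3×0.026) + 24 ≈ 3540.5 mm; DoF = Df − Dn = 1326.98 − 764.37 ≈ 562.61 mm.
Setup B: H = 100²/(1.8×0.054) + 100 ≈ 102980.7 mm; DoF = Df − Dn = 7319.52 − 6419.44 ≈ 900.08 mm.
Ratio = 900.08 / 562.61 ≈ 1.60.

1.60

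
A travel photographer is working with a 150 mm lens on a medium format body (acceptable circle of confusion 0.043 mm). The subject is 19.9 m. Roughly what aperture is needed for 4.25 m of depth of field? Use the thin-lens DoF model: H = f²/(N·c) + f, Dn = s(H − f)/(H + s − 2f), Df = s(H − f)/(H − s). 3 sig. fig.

f/2.80

Write h = H − f = f²/(N·c). The thin-lens limits are Dn = s·h/(h + (s−f)) and Df = s·h/(h − (s−f)), so DoF = Df − Dn = 2·s·(s−f)·h / (h² − (s−f)²).
That is a quadratic in h: DoF·h² − 2·s·(s−f)·h − DoF·(s−f)² = 0 ⇒ h = (s−f)·(s + √(s² + DoF²)) / DoF = 19750 × (19900 + √(19900² + 4250²)) / 4250 = 19750 × (19900 + 20348.8) / 4250 ≈ 187038 mm.
Then N = f²/(c·h) = 150² / (0.043 × 187038) = 22500 / 8042.7 ≈ 2.80.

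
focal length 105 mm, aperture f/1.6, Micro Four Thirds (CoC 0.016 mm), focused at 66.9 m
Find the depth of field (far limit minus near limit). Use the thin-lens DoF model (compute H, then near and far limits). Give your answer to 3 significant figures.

Hyperfocal distance H = f²/(N·c) + f = 105²/(1.6 × 0.016) + 105 = 11025/0.0256 + 105 ≈ 430769.1 mm ≈ 430.8 m.
Near limit Dn = s·(H − f)/(H + s − 2f) = 66900 × (430769.1 − 105) / (430769.1 + 66900 − 2 × 105) = 66900 × 430664.1 / 497459.1 ≈ 57917 mm.
Far limit Df = s·(H − f)/(H − s) = 66900 × (430769.1 − 105) / (430769.1 − 66900) = 66900 × 430664.1 / 363869.1 ≈ 79181 mm.
Depth of field = Df − Dn = 79181 − 57917 ≈ 21264 mm ≈ 21.3 m.

21.3 m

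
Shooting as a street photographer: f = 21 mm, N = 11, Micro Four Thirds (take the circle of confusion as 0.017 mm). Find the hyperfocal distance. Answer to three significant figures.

Hyperfocal distance H = f²/(N·c) + f = 21²/(11 × 0.017) + 21 = 441/0.187 + 21 ≈ 2379.3 mm ≈ 2.38 m.

2.38 m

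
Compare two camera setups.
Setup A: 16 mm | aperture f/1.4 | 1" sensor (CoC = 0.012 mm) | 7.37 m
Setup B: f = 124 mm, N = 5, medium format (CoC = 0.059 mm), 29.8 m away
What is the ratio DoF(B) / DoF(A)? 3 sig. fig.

Setup A: H = 16²/(1.4×0.012) + 16 ≈ 15254.1 mm; DoF = Df − Dn = 14244.5 − 4971.0 ≈ 9273.5 mm.
Setup B: H = 124²/(5×0.059) + 124 ≈ 52246.0 mm; DoF = Df − Dn = 69199 − 18989 ≈ 50210 mm.
Ratio = 50210 / 9273.5 ≈ 5.41.

5.41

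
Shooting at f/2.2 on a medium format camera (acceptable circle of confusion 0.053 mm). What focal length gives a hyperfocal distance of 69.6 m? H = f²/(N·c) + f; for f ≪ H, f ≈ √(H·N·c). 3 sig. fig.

90.0 mm

From H = f²/(N·c) + f, with f ≪ H: f ≈ √(H·N·c) = √(69600 × 2.2 × 0.053) = √8115.4 ≈ 90.09 mm.
Exact: f² + N·c·f − N·c·H = 0 ⇒ f = (−N·c + √((N·c)² + 4·N·c·H))/2 = (−0.1166 + √32461)/2 ≈ 90.027 mm ≈ 90.0 mm.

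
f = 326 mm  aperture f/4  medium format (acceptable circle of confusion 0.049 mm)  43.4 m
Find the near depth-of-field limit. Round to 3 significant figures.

Hyperfocal distance H = f²/(N·c) + f = 326²/(4 × 0.049) + 326 = 106276/0.196 + 326 ≈ 542550.5 mm ≈ 542.6 m.
Near limit Dn = s·(H − f)/(H + s − 2f) = 43400 × (542550.5 − 326) / (542550.5 + 43400 − 2 × 326) = 43400 × 542224.5 / 585298.5 ≈ 40206 mm ≈ 40.2 m.

40.2 m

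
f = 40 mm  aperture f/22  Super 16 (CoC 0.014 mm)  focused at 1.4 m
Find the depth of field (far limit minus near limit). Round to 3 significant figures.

Hyperfocal distance H = f²/(N·c) + f = 40²/(22 × 0.014) + 40 = 1600/0.308 + 40 ≈ 5234.8 mm ≈ 5.235 m.
Near limit Dn = s·(H − f)/(H + s − 2f) = 1400 × (5234.8 − 40) / (5234.8 + 1400 − 2 × 40) = 1400 × 5194.8 / 6554.8 ≈ 1109.53 mm.
Far limit Df = s·(H − f)/(H − s) = 1400 × (5234.8 − 40) / (5234.8 − 1400) = 1400 × 5194.8 / 3834.8 ≈ 1896.51 mm.
Depth of field = Df − Dn = 1896.51 − 1109.53 ≈ 786.98 mm ≈ 0.787 m.

0.787 m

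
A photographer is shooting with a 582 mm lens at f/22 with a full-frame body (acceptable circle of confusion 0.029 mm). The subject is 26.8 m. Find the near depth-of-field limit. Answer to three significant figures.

Hyperfocal distance H = f²/(N·c) + f = 582²/(22 × 0.029) + 582 = 338724/0.638 + 582 ≈ 531497.4 mm ≈ 531.5 m.
Near limit Dn = s·(H − f)/(H + s − 2f) = 26800 × (531497.4 − 582) / (531497.4 + 26800 − 2 × 582) = 26800 × 530915.4 / 557133.4 ≈ 25539 mm ≈ 25.5 m.

25.5 m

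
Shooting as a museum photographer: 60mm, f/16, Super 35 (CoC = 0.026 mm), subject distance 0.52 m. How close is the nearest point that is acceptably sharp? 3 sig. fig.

494 mm

Hyperfocal distance H = f²/(N·c) + f = 60²/(16 × 0.026) + 60 = 3600/0.416 + 60 ≈ 8713.8 mm ≈ 8.714 m.
Near limit Dn = s·(H − f)/(H + s − 2f) = 520 × (8713.8 − 60) / (8713.8 + 520 − 2 × 60) = 520 × 8653.8 / 9113.8 ≈ 493.75 mm.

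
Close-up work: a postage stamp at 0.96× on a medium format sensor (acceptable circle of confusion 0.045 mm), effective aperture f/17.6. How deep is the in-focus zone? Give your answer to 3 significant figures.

At magnification m, DoF ≈ 2·N_eff·c/m² = 2 × 17.6 × 0.045 / 0.96² = 1.584 / 0.9216 ≈ 1.72 mm.

1.72 mm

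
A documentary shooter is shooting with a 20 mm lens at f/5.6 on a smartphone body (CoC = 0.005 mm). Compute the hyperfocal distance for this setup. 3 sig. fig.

14.3 m

Hyperfocal distance H = f²/(N·c) + f = 20²/(5.6 × 0.005) + 20 = 400/0.028 + 20 ≈ 14305.7 mm ≈ 14.3 m.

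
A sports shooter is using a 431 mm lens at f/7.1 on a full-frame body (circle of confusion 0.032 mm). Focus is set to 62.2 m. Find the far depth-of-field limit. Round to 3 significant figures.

67.3 m

Hyperfocal distance H = f²/(N·c) + f = 431²/(7.1 × 0.032) + 431 = 185761/0.2272 + 431 ≈ 818041.0 mm ≈ 818.0 m.
Far limit Df = s·(H − f)/(H − s) = 62200 × (818041.0 − 431) / (818041.0 − 62200) = 62200 × 817610.0 / 755841.0 ≈ 67283 mm ≈ 67.3 m.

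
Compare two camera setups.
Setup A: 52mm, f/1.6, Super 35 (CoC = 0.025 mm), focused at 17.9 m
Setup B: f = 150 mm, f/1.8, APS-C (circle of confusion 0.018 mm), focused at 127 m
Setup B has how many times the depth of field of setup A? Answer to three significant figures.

Setup A: H = 52²/(1.6×0.025) + 52 ≈ 67652.0 mm; DoF = Df − Dn = 24321 − 14161 ≈ 10160 mm.
Setup B: H = 150²/(1.8×0.018) + 150 ≈ 694594.4 mm; DoF = Df − Dn = 155383 − 107385 ≈ 47998 mm.
Ratio = 47998 / 10160 ≈ 4.72.

4.72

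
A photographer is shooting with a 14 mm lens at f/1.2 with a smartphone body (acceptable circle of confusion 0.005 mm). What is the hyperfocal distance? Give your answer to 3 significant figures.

32.7 m

Hyperfocal distance H = f²/(N·c) + f = 14²/(1.2 × 0.005) + 14 = 196/0.006 + 14 ≈ 32680.7 mm ≈ 32.7 m.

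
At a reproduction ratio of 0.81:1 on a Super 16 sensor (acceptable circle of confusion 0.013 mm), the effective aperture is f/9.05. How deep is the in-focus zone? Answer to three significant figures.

0.359 mm

At magnification m, DoF ≈ 2·N_eff·c/m² = 2 × 9.05 × 0.013 / 0.81² = 0.2353 / 0.6561 ≈ 0.359 mm.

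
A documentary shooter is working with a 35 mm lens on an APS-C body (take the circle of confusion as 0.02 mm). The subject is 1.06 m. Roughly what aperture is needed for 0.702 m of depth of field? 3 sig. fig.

Write h = H − f = f²/(N·c). The thin-lens limits are Dn = s·h/(h + (s−f)) and Df = s·h/(h − (s−f)), so DoF = Df − Dn = 2·s·(s−f)·h / (h² − (s−f)²).
That is a quadratic in h: DoF·h² − 2·s·(s−f)·h − DoF·(s−f)² = 0 ⇒ h = (s−f)·(s + √(s² + DoF²)) / DoF = 1025 × (1060 + √(1060² + 702²)) / 702 = 1025 × (1060 + 1271.38) / 702 ≈ 3404.1 mm.
Then N = f²/(c·h) = 35² / (0.02 × 3404.1) = 1225 / 68.082 ≈ 18.

f/18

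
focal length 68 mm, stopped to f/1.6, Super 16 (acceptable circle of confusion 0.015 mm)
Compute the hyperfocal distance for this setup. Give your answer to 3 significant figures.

Hyperfocal distance H = f²/(N·c) + f = 68²/(1.6 × 0.015) + 68 = 4624/0.024 + 68 ≈ 192734.7 mm ≈ 193 m.

193 m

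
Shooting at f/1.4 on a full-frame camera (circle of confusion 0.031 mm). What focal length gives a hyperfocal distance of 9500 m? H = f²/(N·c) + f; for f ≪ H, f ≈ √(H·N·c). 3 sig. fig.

From H = f²/(N·c) + f, with f ≪ H: f ≈ √(H·N·c) = √(9500000 × 1.4 × 0.031) = √412300 ≈ 642.1 mm.
The +f correction barely moves this — solving exactly, f² + N·c·f − N·c·H = 0 ⇒ f = (−N·c + √((N·c)² + 4·N·c·H))/2 = (−0.0434 + √1649200)/2 ≈ 642.08 mm, so f ≈ 642 mm.

642 mm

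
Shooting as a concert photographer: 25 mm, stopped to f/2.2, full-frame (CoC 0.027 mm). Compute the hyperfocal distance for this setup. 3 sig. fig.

10.5 m

Hyperfocal distance H = f²/(N·c) + f = 25²/(2.2 × 0.027) + 25 = 625/0.0594 + 25 ≈ 10546.9 mm ≈ 10.5 m.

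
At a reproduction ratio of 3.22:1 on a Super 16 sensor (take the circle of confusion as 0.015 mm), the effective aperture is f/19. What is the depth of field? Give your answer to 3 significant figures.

0.0550 mm

At magnification m, DoF ≈ 2·N_eff·c/m² = 2 × 19 × 0.015 / 3.22² = 0.57 / 10.37 ≈ 0.055 mm.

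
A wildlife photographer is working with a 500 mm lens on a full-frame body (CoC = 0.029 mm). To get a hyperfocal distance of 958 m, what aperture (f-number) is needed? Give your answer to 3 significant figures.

f/9

Rearrange H = f²/(N·c) + f for N: N = f² / ((H − f)·c).
N = 500² / ((958000 − 500) × 0.029) = 250000 / 27768 ≈ 9.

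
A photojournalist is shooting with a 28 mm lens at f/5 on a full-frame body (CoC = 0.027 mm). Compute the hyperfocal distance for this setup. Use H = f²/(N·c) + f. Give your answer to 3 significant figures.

Hyperfocal distance H = f²/(N·c) + f = 28²/(5 × 0.027) + 28 = 784/0.135 + 28 ≈ 5835.4 mm ≈ 5.84 m.

5.84 m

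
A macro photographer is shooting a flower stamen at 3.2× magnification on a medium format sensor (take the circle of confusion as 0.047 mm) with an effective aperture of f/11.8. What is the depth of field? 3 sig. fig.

0.108 mm

At magnification m, DoF ≈ 2·N_eff·c/m² = 2 × 11.8 × 0.047 / 3.2² = 1.109 / 10.24 ≈ 0.108 mm.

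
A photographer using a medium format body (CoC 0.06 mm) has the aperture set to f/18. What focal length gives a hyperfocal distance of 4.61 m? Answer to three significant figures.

70.0 mm

From H = f²/(N·c) + f, with f ≪ H: f ≈ √(H·N·c) = √(4610 × 18 × 0.06) = √4978.8 ≈ 70.56 mm.
Exact: f² + N·c·f − N·c·H = 0 ⇒ f = (−N·c + √((N·c)² + 4·N·c·H))/2 = (−1.08 + √19916)/2 ≈ 70.023 mm ≈ 70.0 mm.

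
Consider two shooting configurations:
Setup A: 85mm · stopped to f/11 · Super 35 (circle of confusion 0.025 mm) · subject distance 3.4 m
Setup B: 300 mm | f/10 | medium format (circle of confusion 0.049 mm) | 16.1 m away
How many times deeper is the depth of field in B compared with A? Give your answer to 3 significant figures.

Setup A: H = 85²/(11×0.025) + 85 ≈ 26357.7 mm; DoF = Df − Dn = 3890.95 − 3019.07 ≈ 871.88 mm.
Setup B: H = 300²/(10×0.049) + 300 ≈ 183973.5 mm; DoF = Df − Dn = 17615.3 − 14824.7 ≈ 2790.6 mm.
Ratio = 2790.6 / 871.88 ≈ 3.20.

3.20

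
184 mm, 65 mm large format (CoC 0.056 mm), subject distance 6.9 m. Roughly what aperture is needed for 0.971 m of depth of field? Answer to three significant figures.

f/6.30

Write h = H − f = f²/(N·c). The thin-lens limits are Dn = s·h/(h + (s−f)) and Df = s·h/(h − (s−f)), so DoF = Df − Dn = 2·s·(s−f)·h / (h² − (s−f)²).
That is a quadratic in h: DoF·h² − 2·s·(s−f)·h − DoF·(s−f)² = 0 ⇒ h = (s−f)·(s + √(s² + DoF²)) / DoF = 6716 × (6900 + √(6900² + 971²)) / 971 = 6716 × (6900 + 6967.99) / 971 ≈ 95919 mm.
Then N = f²/(c·h) = 184² / (0.056 × 95919) = 33856 / 5371.5 ≈ 6.30.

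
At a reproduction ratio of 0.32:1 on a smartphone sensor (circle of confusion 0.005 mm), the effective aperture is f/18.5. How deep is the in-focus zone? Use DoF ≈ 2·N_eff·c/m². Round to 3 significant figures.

1.81 mm

At magnification m, DoF ≈ 2·N_eff·c/m² = 2 × 18.5 × 0.005 / 0.32² = 0.185 / 0.1024 ≈ 1.81 mm.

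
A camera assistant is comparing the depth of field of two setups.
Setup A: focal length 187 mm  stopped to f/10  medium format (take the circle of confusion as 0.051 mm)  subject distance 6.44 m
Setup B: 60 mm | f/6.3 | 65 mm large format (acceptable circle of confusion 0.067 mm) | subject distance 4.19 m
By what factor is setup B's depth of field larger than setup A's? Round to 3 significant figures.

Setup A: H = 187²/(10×0.051) + 187 ≈ 68753.7 mm; DoF = Df − Dn = 7086.2 − 5901.8 ≈ 1184.4 mm.
Setup B: H = 60²/(6.3×0.067) + 60 ≈ 8588.8 mm; DoF = Df − Dn = 8124.0 − 2823.0 ≈ 5301.0 mm.
Ratio = 5301.0 / 1184.4 ≈ 4.48.

4.48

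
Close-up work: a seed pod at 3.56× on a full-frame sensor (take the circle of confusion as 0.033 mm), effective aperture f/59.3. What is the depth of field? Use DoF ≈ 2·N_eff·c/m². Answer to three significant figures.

0.309 mm

At magnification m, DoF ≈ 2·N_eff·c/m² = 2 × 59.3 × 0.033 / 3.56² = 3.914 / 12.67 ≈ 0.309 mm.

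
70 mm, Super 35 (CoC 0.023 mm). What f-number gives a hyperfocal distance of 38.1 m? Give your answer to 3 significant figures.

Rearrange H = f²/(N·c) + f for N: N = f² / ((H − f)·c).
N = 70² / ((38100 − 70) × 0.023) = 4900 / 874.7 ≈ 5.60.

f/5.60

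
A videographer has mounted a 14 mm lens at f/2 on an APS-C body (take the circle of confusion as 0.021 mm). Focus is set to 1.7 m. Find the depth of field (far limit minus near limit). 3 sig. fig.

Hyperfocal distance H = f²/(N·c) + f = 14²/(2 × 0.021) + 14 = 196/0.042 + 14 ≈ 4680.7 mm ≈ 4.681 m.
Near limit Dn = s·(H − f)/(H + s − 2f) = 1700 × (4680.7 − 14) / (4680.7 + 1700 − 2 × 14) = 1700 × 4666.7 / 6352.7 ≈ 1248.8 mm.
Far limit Df = s·(H − f)/(H − s) = 1700 × (4680.7 − 14) / (4680.7 − 1700) = 1700 × 4666.7 / 2980.7 ≈ 2661.6 mm.
Depth of field = Df − Dn = 2661.6 − 1248.8 ≈ 1412.8 mm ≈ 1.41 m.

1.41 m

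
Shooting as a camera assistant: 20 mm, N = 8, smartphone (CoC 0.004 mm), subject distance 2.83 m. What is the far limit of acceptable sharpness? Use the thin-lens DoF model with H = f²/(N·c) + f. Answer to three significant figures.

3.65 m

Hyperfocal distance H = f²/(N·c) + f = 20²/(8 × 0.004) + 20 = 400/0.032 + 20 ≈ 12520.0 mm ≈ 12.52 m.
Far limit Df = s·(H − f)/(H − s) = 2830 × (12520.0 − 20) / (12520.0 − 2830) = 2830 × 12500.0 / 9690.0 ≈ 3650.7 mm ≈ 3.65 m.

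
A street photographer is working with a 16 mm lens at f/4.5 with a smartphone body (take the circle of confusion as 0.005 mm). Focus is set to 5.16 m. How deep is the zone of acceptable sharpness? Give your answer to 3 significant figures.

5.86 m

Hyperfocal distance H = f²/(N·c) + f = 16²/(4.5 × 0.005) + 16 = 256/0.0225 + 16 ≈ 11393.8 mm ≈ 11.39 m.
Near limit Dn = s·(H − f)/(H + s − 2f) = 5160 × (11393.8 − 16) / (11393.8 + 5160 − 2 × 16) = 5160 × 11377.8 / 16521.8 ≈ 3553.5 mm.
Far limit Df = s·(H − f)/(H − s) = 5160 × (11393.8 − 16) / (11393.8 − 5160) = 5160 × 11377.8 / 6233.8 ≈ 9417.9 mm.
Depth of field = Df − Dn = 9417.9 − 3553.5 ≈ 5864.4 mm ≈ 5.86 m.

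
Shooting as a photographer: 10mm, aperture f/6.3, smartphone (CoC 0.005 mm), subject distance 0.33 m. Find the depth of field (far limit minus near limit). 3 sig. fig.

Hyperfocal distance H = f²/(N·c) + f = 10²/(6.3 × 0.005) + 10 = 100/0.0315 + 10 ≈ 3184.6 mm ≈ 3.185 m.
Near limit Dn = s·(H − f)/(H + s − 2f) = 330 × (3184.6 − 10) / (3184.6 + 330 − 2 × 10) = 330 × 3174.6 / 3494.6 ≈ 299.782 mm.
Far limit Df = s·(H − f)/(H − s) = 330 × (3184.6 − 10) / (3184.6 − 330) = 330 × 3174.6 / 2854.6 ≈ 366.993 mm.
Depth of field = Df − Dn = 366.993 − 299.782 ≈ 67.211 mm.

67.2 mm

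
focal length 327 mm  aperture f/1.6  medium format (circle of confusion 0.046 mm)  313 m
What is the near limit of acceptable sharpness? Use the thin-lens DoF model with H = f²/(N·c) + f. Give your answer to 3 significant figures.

Hyperfocal distance H = f²/(N·c) + f = 327²/(1.6 × 0.046) + 327 = 106929/0.0736 + 327 ≈ 1453166.7 mm ≈ 1453 m.
Near limit Dn = s·(H − f)/(H + s − 2f) = 313000 × (1453166.7 − 327) / (1453166.7 + 313000 − 2 × 327) = 313000 × 1452839.7 / 1765512.7 ≈ 257568 mm ≈ 258 m.

258 m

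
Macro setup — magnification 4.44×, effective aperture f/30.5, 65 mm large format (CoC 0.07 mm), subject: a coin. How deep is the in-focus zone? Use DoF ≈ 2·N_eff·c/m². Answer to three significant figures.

0.217 mm

At magnification m, DoF ≈ 2·N_eff·c/m² = 2 × 30.5 × 0.07 / 4.44² = 4.27 / 19.71 ≈ 0.217 mm.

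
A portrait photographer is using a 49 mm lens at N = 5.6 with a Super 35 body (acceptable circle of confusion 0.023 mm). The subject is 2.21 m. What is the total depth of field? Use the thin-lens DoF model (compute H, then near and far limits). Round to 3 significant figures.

Hyperfocal distance H = f²/(N·c) + f = 49²/(5.6 × 0.023) + 49 = 2401/0.1288 + 49 ≈ 18690.3 mm ≈ 18.69 m.
Near limit Dn = s·(H − f)/(H + s − 2f) = 2210 × (18690.3 − 49) / (18690.3 + 2210 − 2 × 49) = 2210 × 18641.3 / 20802.3 ≈ 1980.42 mm.
Far limit Df = s·(H − f)/(H − s) = 2210 × (18690.3 − 49) / (18690.3 − 2210) = 2210 × 18641.3 / 16480.3 ≈ 2499.79 mm.
Depth of field = Df − Dn = 2499.79 − 1980.42 ≈ 519.37 mm ≈ 0.519 m.

0.519 m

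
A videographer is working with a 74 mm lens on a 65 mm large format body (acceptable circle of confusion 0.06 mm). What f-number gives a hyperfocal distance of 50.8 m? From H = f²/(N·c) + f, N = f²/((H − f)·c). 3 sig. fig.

Rearrange H = f²/(N·c) + f for N: N = f² / ((H − f)·c).
N = 74² / ((50800 − 74) × 0.06) = 5476 / 3044 ≈ 1.80.

f/1.80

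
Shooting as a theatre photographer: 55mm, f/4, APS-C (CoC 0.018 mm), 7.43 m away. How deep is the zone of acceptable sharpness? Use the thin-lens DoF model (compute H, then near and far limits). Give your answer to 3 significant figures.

Hyperfocal distance H = f²/(N·c) + f = 55²/(4 × 0.018) + 55 = 3025/0.072 + 55 ≈ 42068.9 mm ≈ 42.07 m.
Near limit Dn = s·(H − f)/(H + s − 2f) = 7430 × (42068.9 − 55) / (42068.9 + 7430 − 2 × 55) = 7430 × 42013.9 / 49388.9 ≈ 6320.5 mm.
Far limit Df = s·(H − f)/(H − s) = 7430 × (42068.9 − 55) / (42068.9 − 7430) = 7430 × 42013.9 / 34638.9 ≈ 9011.9 mm.
Depth of field = Df − Dn = 9011.9 − 6320.5 ≈ 2691.4 mm ≈ 2.69 m.

2.69 m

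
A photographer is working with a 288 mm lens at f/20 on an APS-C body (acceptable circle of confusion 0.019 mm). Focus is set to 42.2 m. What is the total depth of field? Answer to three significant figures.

Hyperfocal distance H = f²/(N·c) + f = 288²/(20 × 0.019) + 288 = 82944/0.38 + 288 ≈ 218561.7 mm ≈ 218.6 m.
Near limit Dn = s·(H − f)/(H + s − 2f) = 42200 × (218561.7 − 288) / (218561.7 + 42200 − 2 × 288) = 42200 × 218273.7 / 260185.7 ≈ 35402 mm.
Far limit Df = s·(H − f)/(H − s) = 42200 × (218561.7 − 288) / (218561.7 − 42200) = 42200 × 218273.7 / 176361.7 ≈ 52229 mm.
Depth of field = Df − Dn = 52229 − 35402 ≈ 16827 mm ≈ 16.8 m.

16.8 m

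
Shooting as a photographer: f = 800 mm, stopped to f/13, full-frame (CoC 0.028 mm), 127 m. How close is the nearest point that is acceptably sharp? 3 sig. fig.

118 m

Hyperfocal distance H = f²/(N·c) + f = 800²/(13 × 0.028) + 800 = 640000/0.364 + 800 ≈ 1759041.8 mm ≈ 1759 m.
Near limit Dn = s·(H − f)/(H + s − 2f) = 127000 × (1759041.8 − 800) / (1759041.8 + 127000 − 2 × 800) = 127000 × 1758241.8 / 1884441.8 ≈ 118495 mm ≈ 118 m.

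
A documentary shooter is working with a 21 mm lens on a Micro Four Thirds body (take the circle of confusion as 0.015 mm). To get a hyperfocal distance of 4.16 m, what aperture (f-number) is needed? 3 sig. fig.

Rearrange H = f²/(N·c) + f for N: N = f² / ((H − f)·c).
N = 21² / ((4160 − 21) × 0.015) = 441 / 62.09 ≈ 7.10.

f/7.10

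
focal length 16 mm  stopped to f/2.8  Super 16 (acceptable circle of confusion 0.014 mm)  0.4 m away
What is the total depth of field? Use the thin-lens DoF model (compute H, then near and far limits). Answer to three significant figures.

47.2 mm

Hyperfocal distance H = f²/(N·c) + f = 16²/(2.8 × 0.014) + 16 = 256/0.0392 + 16 ≈ 6546.6 mm ≈ 6.547 m.
Near limit Dn = s·(H − f)/(H + s − 2f) = 400 × (6546.6 − 16) / (6546.6 + 400 − 2 × 16) = 400 × 6530.6 / 6914.6 ≈ 377.786 mm.
Far limit Df = s·(H − f)/(H − s) = 400 × (6546.6 − 16) / (6546.6 − 400) = 400 × 6530.6 / 6146.6 ≈ 424.989 mm.
Depth of field = Df − Dn = 424.989 − 377.786 ≈ 47.203 mm.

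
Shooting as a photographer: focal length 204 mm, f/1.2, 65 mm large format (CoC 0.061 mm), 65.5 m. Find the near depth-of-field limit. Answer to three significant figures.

58.8 m

Hyperfocal distance H = f²/(N·c) + f = 204²/(1.2 × 0.061) + 204 = 41616/0.0732 + 204 ≈ 568728.6 mm ≈ 568.7 m.
Near limit Dn = s·(H − f)/(H + s − 2f) = 65500 × (568728.6 − 204) / (568728.6 + 65500 − 2 × 204) = 65500 × 568524.6 / 633820.6 ≈ 58752 mm ≈ 58.8 m.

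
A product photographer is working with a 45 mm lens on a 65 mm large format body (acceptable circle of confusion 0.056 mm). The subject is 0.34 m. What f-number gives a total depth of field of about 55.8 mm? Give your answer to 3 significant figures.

f/9.99

Write h = H − f = f²/(N·c). The thin-lens limits are Dn = s·h/(h + (s−f)) and Df = s·h/(h − (s−f)), so DoF = Df − Dn = 2·s·(s−f)·h / (h² − (s−f)²).
That is a quadratic in h: DoF·h² − 2·s·(s−f)·h − DoF·(s−f)² = 0 ⇒ h = (s−f)·(s + √(s² + DoF²)) / DoF = 295 × (340 + √(340² + 55.8²)) / 55.8 = 295 × (340 + 344.548) / 55.8 ≈ 3619.0 mm.
Then N = f²/(c·h) = 45² / (0.056 × 3619.0) = 2025 / 202.67 ≈ 9.99.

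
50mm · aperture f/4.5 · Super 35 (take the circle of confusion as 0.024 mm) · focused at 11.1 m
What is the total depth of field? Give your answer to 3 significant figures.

13.7 m

Hyperfocal distance H = f²/(N·c) + f = 50²/(4.5 × 0.024) + 50 = 2500/0.108 + 50 ≈ 23198.1 mm ≈ 23.20 m.
Near limit Dn = s·(H − f)/(H + s − 2f) = 11100 × (23198.1 − 50) / (23198.1 + 11100 − 2 × 50) = 11100 × 23148.1 / 34198.1 ≈ 7513 mm.
Far limit Df = s·(H − f)/(H − s) = 11100 × (23198.1 − 50) / (23198.1 − 11100) = 11100 × 23148.1 / 12098.1 ≈ 21238 mm.
Depth of field = Df − Dn = 21238 − 7513 ≈ 13725 mm ≈ 13.7 m.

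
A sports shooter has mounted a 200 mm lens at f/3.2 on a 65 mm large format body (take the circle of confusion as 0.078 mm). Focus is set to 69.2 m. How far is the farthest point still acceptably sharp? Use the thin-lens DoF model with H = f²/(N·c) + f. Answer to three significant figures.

122 m

Hyperfocal distance H = f²/(N·c) + f = 200²/(3.2 × 0.078) + 200 = 40000/0.2496 + 200 ≈ 160456.4 mm ≈ 160.5 m.
Far limit Df = s·(H − f)/(H − s) = 69200 × (160456.4 − 200) / (160456.4 − 69200) = 69200 × 160256.4 / 91256.4 ≈ 121523 mm ≈ 122 m.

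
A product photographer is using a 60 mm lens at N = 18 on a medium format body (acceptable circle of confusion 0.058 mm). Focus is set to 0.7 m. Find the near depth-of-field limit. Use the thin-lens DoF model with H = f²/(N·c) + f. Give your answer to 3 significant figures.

0.590 m

Hyperfocal distance H = f²/(N·c) + f = 60²/(18 × 0.058) + 60 = 3600/1.044 + 60 ≈ 3508.3 mm ≈ 3.508 m.
Near limit Dn = s·(H − f)/(H + s − 2f) = 700 × (3508.3 − 60) / (3508.3 + 700 − 2 × 60) = 700 × 3448.3 / 4088.3 ≈ 590.42 mm ≈ 0.590 m.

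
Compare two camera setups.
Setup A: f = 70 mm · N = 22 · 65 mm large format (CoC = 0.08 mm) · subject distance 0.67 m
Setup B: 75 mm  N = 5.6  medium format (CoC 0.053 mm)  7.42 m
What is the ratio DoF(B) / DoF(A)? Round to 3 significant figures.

22.3

Setup A: H = 70²/(22×0.08) + 70 ≈ 2854.1 mm; DoF = Df − Dn = 854.06 − 551.21 ≈ 302.85 mm.
Setup B: H = 75²/(5.6×0.053) + 75 ≈ 19027.2 mm; DoF = Df − Dn = 12115.4 − 5347.5 ≈ 6767.9 mm.
Ratio = 6767.9 / 302.85 ≈ 22.3.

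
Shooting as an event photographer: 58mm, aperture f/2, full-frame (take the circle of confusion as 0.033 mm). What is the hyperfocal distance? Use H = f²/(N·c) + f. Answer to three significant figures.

Hyperfocal distance H = f²/(N·c) + f = 58²/(2 × 0.033) + 58 = 3364/0.066 + 58 ≈ 51027.7 mm ≈ 51.0 m.

51.0 m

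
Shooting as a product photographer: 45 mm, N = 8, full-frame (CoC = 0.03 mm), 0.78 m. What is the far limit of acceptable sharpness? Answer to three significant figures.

Hyperfocal distance H = f²/(N·c) + f = 45²/(8 × 0.03) + 45 = 2025/0.24 + 45 ≈ 8482.5 mm ≈ 8.482 m.
Far limit Df = s·(H − f)/(H − s) = 780 × (8482.5 − 45) / (8482.5 − 780) = 780 × 8437.5 / 7702.5 ≈ 854.43 mm ≈ 0.854 m.

0.854 m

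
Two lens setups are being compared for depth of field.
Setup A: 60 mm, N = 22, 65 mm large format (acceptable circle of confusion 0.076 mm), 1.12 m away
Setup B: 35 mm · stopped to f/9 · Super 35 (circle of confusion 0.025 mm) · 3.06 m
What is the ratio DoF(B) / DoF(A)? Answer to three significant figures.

3.38

Setup A: H = 60²/(22×0.076) + 60 ≈ 2213.1 mm; DoF = Df − Dn = 2206.1 − 750.5 ≈ 1455.6 mm.
Setup B: H = 35²/(9×0.025) + 35 ≈ 5479.4 mm; DoF = Df − Dn = 6885.9 − 1967.1 ≈ 4918.8 mm.
Ratio = 4918.8 / 1455.6 ≈ 3.38.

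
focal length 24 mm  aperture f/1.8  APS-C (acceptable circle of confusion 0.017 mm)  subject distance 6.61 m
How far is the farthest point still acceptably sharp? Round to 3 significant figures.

10.2 m

Hyperfocal distance H = f²/(N·c) + f = 24²/(1.8 × 0.017) + 24 = 576/0.0306 + 24 ≈ 18847.5 mm ≈ 18.85 m.
Far limit Df = s·(H − f)/(H − s) = 6610 × (18847.5 − 24) / (18847.5 − 6610) = 6610 × 18823.5 / 12237.5 ≈ 10167 mm ≈ 10.2 m.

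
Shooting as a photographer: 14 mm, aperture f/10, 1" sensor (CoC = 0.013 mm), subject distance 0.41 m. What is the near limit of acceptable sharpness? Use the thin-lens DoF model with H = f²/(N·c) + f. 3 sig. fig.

Hyperfocal distance H = f²/(N·c) + f = 14²/(10 × 0.013) + 14 = 196/0.13 + 14 ≈ 1521.7 mm ≈ 1.522 m.
Near limit Dn = s·(H − f)/(H + s − 2f) = 410 × (1521.7 − 14) / (1521.7 + 410 − 2 × 14) = 410 × 1507.7 / 1903.7 ≈ 324.71 mm.

325 mm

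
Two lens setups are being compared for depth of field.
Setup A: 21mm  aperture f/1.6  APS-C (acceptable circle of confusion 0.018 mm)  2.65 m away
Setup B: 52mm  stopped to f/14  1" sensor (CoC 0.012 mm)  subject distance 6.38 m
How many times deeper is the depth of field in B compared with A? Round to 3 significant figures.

Setup A: H = 21²/(1.6×0.018) + 21 ≈ 15333.5 mm; DoF = Df − Dn = 3199.28 − 2261.69 ≈ 937.59 mm.
Setup B: H = 52²/(14×0.012) + 52 ≈ 16147.2 mm; DoF = Df − Dn = 10513.5 − 4579.5 ≈ 5934.0 mm.
Ratio = 5934.0 / 937.59 ≈ 6.33.

6.33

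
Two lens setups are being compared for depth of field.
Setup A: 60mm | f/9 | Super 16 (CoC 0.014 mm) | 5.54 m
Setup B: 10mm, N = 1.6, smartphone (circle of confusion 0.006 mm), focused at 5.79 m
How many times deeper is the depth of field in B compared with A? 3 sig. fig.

Setup A: H = 60²/(9×0.014) + 60 ≈ 28631.4 mm; DoF = Df − Dn = 6854.7 − 4648.4 ≈ 2206.3 mm.
Setup B: H = 10²/(1.6×0.006) + 10 ≈ 10426.7 mm; DoF = Df − Dn = 13007.7 − 3723.8 ≈ 9283.9 mm.
Ratio = 9283.9 / 2206.3 ≈ 4.21.

4.21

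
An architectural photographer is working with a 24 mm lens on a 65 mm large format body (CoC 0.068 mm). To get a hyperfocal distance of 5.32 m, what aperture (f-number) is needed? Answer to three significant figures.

f/1.60

Rearrange H = f²/(N·c) + f for N: N = f² / ((H − f)·c).
N = 24² / ((5320 − 24) × 0.068) = 576 / 360.1 ≈ 1.60.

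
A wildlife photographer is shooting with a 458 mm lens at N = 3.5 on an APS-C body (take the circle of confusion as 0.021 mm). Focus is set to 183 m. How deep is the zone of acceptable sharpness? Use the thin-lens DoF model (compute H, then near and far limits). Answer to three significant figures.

23.5 m

Hyperfocal distance H = f²/(N·c) + f = 458²/(3.5 × 0.021) + 458 = 209764/0.0735 + 458 ≈ 2854390.0 mm ≈ 2854 m.
Near limit Dn = s·(H − f)/(H + s − 2f) = 183000 × (2854390.0 − 458) / (2854390.0 + 183000 − 2 × 458) = 183000 × 2853932.0 / 3036474.0 ≈ 171999 mm.
Far limit Df = s·(H − f)/(H − s) = 183000 × (2854390.0 − 458) / (2854390.0 − 183000) = 183000 × 2853932.0 / 2671390.0 ≈ 195505 mm.
Depth of field = Df − Dn = 195505 − 171999 ≈ 23506 mm ≈ 23.5 m.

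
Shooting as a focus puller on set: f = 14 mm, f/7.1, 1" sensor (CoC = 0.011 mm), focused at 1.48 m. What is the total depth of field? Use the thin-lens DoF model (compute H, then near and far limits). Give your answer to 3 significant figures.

2.62 m

Hyperfocal distance H = f²/(N·c) + f = 14²/(7.1 × 0.011) + 14 = 196/0.0781 + 14 ≈ 2523.6 mm ≈ 2.524 m.
Near limit Dn = s·(H − f)/(H + s − 2f) = 1480 × (2523.6 − 14) / (2523.6 + 1480 − 2 × 14) = 1480 × 2509.6 / 3975.6 ≈ 934.3 mm.
Far limit Df = s·(H − f)/(H − s) = 1480 × (2523.6 − 14) / (2523.6 − 1480) = 1480 × 2509.6 / 1043.6 ≈ 3559.0 mm.
Depth of field = Df − Dn = 3559.0 − 934.3 ≈ 2624.7 mm ≈ 2.62 m.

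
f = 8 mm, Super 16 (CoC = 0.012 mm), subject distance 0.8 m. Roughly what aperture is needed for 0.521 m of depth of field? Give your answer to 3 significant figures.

f/2.00

Write h = H − f = f²/(N·c). The thin-lens limits are Dn = s·h/(h + (s−f)) and Df = s·h/(h − (s−f)), so DoF = Df − Dn = 2·s·(s−f)·h / (h² − (s−f)²).
That is a quadratic in h: DoF·h² − 2·s·(s−f)·h − DoF·(s−f)² = 0 ⇒ h = (s−f)·(s + √(s² + DoF²)) / DoF = 792 × (800 + √(800² + 521²)) / 521 = 792 × (800 + 954.694) / 521 ≈ 2667.4 mm.
Then N = f²/(c·h) = 8² / (0.012 × 2667.4) = 64 / 32.009 ≈ 2.00.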